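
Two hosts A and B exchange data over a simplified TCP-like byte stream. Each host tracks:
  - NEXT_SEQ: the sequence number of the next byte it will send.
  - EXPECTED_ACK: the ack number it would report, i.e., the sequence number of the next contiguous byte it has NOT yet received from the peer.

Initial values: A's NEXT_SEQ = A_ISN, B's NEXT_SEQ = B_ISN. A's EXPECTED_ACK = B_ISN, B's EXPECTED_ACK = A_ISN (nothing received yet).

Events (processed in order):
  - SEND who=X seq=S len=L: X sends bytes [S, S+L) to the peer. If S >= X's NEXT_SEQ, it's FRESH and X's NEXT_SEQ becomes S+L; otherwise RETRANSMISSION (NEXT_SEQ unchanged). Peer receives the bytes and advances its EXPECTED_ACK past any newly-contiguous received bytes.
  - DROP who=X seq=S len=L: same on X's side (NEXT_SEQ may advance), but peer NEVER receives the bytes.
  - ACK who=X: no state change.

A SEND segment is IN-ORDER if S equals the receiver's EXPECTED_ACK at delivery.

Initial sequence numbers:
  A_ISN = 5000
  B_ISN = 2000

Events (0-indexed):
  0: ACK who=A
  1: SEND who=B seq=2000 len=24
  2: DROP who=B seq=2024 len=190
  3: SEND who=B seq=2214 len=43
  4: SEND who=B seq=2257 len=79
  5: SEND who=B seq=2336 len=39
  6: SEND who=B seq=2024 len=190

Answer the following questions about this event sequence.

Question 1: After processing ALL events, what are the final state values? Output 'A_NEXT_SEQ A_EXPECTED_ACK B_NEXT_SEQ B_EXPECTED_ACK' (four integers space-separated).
Answer: 5000 2375 2375 5000

Derivation:
After event 0: A_seq=5000 A_ack=2000 B_seq=2000 B_ack=5000
After event 1: A_seq=5000 A_ack=2024 B_seq=2024 B_ack=5000
After event 2: A_seq=5000 A_ack=2024 B_seq=2214 B_ack=5000
After event 3: A_seq=5000 A_ack=2024 B_seq=2257 B_ack=5000
After event 4: A_seq=5000 A_ack=2024 B_seq=2336 B_ack=5000
After event 5: A_seq=5000 A_ack=2024 B_seq=2375 B_ack=5000
After event 6: A_seq=5000 A_ack=2375 B_seq=2375 B_ack=5000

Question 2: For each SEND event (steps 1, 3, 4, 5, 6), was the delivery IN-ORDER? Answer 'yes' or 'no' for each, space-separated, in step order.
Answer: yes no no no yes

Derivation:
Step 1: SEND seq=2000 -> in-order
Step 3: SEND seq=2214 -> out-of-order
Step 4: SEND seq=2257 -> out-of-order
Step 5: SEND seq=2336 -> out-of-order
Step 6: SEND seq=2024 -> in-order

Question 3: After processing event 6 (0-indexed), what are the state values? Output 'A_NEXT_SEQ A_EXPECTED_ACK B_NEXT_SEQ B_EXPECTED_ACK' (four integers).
After event 0: A_seq=5000 A_ack=2000 B_seq=2000 B_ack=5000
After event 1: A_seq=5000 A_ack=2024 B_seq=2024 B_ack=5000
After event 2: A_seq=5000 A_ack=2024 B_seq=2214 B_ack=5000
After event 3: A_seq=5000 A_ack=2024 B_seq=2257 B_ack=5000
After event 4: A_seq=5000 A_ack=2024 B_seq=2336 B_ack=5000
After event 5: A_seq=5000 A_ack=2024 B_seq=2375 B_ack=5000
After event 6: A_seq=5000 A_ack=2375 B_seq=2375 B_ack=5000

5000 2375 2375 5000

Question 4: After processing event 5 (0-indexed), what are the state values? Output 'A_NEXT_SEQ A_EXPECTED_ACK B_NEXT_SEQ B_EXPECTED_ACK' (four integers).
After event 0: A_seq=5000 A_ack=2000 B_seq=2000 B_ack=5000
After event 1: A_seq=5000 A_ack=2024 B_seq=2024 B_ack=5000
After event 2: A_seq=5000 A_ack=2024 B_seq=2214 B_ack=5000
After event 3: A_seq=5000 A_ack=2024 B_seq=2257 B_ack=5000
After event 4: A_seq=5000 A_ack=2024 B_seq=2336 B_ack=5000
After event 5: A_seq=5000 A_ack=2024 B_seq=2375 B_ack=5000

5000 2024 2375 5000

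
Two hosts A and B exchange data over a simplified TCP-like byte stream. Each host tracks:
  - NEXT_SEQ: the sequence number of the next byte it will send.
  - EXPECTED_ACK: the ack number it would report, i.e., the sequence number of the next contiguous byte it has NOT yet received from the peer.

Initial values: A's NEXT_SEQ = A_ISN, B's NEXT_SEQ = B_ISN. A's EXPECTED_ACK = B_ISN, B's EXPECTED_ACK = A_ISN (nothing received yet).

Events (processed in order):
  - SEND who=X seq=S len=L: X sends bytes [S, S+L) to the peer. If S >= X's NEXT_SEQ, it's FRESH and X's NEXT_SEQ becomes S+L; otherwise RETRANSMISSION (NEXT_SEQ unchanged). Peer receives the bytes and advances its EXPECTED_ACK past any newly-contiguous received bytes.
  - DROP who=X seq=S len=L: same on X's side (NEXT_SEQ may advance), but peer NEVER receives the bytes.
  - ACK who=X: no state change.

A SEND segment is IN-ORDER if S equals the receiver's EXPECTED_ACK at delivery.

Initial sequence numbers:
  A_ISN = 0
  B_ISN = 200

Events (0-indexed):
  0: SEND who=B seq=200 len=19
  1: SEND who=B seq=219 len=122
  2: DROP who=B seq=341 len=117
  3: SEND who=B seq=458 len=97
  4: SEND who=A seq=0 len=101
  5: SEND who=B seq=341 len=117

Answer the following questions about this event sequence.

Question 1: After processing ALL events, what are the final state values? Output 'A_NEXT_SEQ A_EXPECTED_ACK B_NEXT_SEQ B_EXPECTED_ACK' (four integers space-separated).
Answer: 101 555 555 101

Derivation:
After event 0: A_seq=0 A_ack=219 B_seq=219 B_ack=0
After event 1: A_seq=0 A_ack=341 B_seq=341 B_ack=0
After event 2: A_seq=0 A_ack=341 B_seq=458 B_ack=0
After event 3: A_seq=0 A_ack=341 B_seq=555 B_ack=0
After event 4: A_seq=101 A_ack=341 B_seq=555 B_ack=101
After event 5: A_seq=101 A_ack=555 B_seq=555 B_ack=101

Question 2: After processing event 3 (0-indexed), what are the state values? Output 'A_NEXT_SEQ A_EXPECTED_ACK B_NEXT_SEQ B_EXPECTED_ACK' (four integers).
After event 0: A_seq=0 A_ack=219 B_seq=219 B_ack=0
After event 1: A_seq=0 A_ack=341 B_seq=341 B_ack=0
After event 2: A_seq=0 A_ack=341 B_seq=458 B_ack=0
After event 3: A_seq=0 A_ack=341 B_seq=555 B_ack=0

0 341 555 0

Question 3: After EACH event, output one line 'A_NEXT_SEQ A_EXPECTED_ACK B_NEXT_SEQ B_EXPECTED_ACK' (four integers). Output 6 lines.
0 219 219 0
0 341 341 0
0 341 458 0
0 341 555 0
101 341 555 101
101 555 555 101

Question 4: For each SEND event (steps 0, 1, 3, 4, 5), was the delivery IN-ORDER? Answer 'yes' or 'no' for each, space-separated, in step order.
Answer: yes yes no yes yes

Derivation:
Step 0: SEND seq=200 -> in-order
Step 1: SEND seq=219 -> in-order
Step 3: SEND seq=458 -> out-of-order
Step 4: SEND seq=0 -> in-order
Step 5: SEND seq=341 -> in-order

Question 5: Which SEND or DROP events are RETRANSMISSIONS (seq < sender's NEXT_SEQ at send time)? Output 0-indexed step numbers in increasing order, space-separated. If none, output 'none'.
Answer: 5

Derivation:
Step 0: SEND seq=200 -> fresh
Step 1: SEND seq=219 -> fresh
Step 2: DROP seq=341 -> fresh
Step 3: SEND seq=458 -> fresh
Step 4: SEND seq=0 -> fresh
Step 5: SEND seq=341 -> retransmit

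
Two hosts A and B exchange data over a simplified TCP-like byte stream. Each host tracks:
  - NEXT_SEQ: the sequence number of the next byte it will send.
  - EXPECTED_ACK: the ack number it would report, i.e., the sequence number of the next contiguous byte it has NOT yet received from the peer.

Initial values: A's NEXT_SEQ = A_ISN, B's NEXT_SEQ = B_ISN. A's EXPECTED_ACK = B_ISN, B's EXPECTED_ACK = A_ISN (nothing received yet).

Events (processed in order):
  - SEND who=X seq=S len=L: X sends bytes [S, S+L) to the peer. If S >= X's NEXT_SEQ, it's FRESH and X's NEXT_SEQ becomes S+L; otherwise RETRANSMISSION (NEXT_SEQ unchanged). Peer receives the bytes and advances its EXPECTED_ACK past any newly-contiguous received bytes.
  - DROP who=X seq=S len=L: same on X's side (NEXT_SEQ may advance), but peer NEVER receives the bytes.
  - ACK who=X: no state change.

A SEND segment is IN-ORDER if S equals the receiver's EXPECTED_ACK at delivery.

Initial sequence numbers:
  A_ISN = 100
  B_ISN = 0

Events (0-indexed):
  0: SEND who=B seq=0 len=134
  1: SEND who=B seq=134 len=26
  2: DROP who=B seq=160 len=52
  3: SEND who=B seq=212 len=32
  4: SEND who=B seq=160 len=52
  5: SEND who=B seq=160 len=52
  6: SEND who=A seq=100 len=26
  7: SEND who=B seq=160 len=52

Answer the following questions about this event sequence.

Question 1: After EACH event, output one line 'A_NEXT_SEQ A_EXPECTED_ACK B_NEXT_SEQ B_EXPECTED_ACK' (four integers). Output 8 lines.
100 134 134 100
100 160 160 100
100 160 212 100
100 160 244 100
100 244 244 100
100 244 244 100
126 244 244 126
126 244 244 126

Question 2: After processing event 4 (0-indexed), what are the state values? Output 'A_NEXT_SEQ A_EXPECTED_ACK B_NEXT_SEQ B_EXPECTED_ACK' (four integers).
After event 0: A_seq=100 A_ack=134 B_seq=134 B_ack=100
After event 1: A_seq=100 A_ack=160 B_seq=160 B_ack=100
After event 2: A_seq=100 A_ack=160 B_seq=212 B_ack=100
After event 3: A_seq=100 A_ack=160 B_seq=244 B_ack=100
After event 4: A_seq=100 A_ack=244 B_seq=244 B_ack=100

100 244 244 100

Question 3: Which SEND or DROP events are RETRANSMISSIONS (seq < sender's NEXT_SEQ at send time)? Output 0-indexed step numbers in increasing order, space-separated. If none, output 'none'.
Step 0: SEND seq=0 -> fresh
Step 1: SEND seq=134 -> fresh
Step 2: DROP seq=160 -> fresh
Step 3: SEND seq=212 -> fresh
Step 4: SEND seq=160 -> retransmit
Step 5: SEND seq=160 -> retransmit
Step 6: SEND seq=100 -> fresh
Step 7: SEND seq=160 -> retransmit

Answer: 4 5 7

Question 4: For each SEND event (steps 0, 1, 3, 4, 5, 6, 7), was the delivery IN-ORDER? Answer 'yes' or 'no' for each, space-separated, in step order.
Step 0: SEND seq=0 -> in-order
Step 1: SEND seq=134 -> in-order
Step 3: SEND seq=212 -> out-of-order
Step 4: SEND seq=160 -> in-order
Step 5: SEND seq=160 -> out-of-order
Step 6: SEND seq=100 -> in-order
Step 7: SEND seq=160 -> out-of-order

Answer: yes yes no yes no yes no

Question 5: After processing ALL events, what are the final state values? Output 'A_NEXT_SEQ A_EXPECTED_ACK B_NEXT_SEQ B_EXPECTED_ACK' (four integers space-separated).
After event 0: A_seq=100 A_ack=134 B_seq=134 B_ack=100
After event 1: A_seq=100 A_ack=160 B_seq=160 B_ack=100
After event 2: A_seq=100 A_ack=160 B_seq=212 B_ack=100
After event 3: A_seq=100 A_ack=160 B_seq=244 B_ack=100
After event 4: A_seq=100 A_ack=244 B_seq=244 B_ack=100
After event 5: A_seq=100 A_ack=244 B_seq=244 B_ack=100
After event 6: A_seq=126 A_ack=244 B_seq=244 B_ack=126
After event 7: A_seq=126 A_ack=244 B_seq=244 B_ack=126

Answer: 126 244 244 126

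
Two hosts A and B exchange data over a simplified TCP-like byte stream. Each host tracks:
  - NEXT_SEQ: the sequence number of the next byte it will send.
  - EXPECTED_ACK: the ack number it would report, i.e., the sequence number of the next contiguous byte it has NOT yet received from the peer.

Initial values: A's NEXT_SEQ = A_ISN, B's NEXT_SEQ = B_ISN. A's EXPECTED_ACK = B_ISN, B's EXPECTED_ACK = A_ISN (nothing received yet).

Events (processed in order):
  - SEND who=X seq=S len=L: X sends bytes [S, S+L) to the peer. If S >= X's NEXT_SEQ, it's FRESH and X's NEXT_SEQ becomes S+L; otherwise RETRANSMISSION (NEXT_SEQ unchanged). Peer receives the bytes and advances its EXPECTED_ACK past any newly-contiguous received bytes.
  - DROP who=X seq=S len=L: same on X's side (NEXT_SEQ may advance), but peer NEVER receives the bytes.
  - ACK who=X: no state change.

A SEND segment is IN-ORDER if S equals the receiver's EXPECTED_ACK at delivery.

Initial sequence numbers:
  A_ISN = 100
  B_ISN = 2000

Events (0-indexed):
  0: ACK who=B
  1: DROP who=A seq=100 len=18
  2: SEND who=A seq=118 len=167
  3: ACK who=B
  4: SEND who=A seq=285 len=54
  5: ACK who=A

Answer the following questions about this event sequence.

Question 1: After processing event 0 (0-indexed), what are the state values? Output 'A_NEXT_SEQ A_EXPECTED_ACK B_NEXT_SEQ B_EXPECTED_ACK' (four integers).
After event 0: A_seq=100 A_ack=2000 B_seq=2000 B_ack=100

100 2000 2000 100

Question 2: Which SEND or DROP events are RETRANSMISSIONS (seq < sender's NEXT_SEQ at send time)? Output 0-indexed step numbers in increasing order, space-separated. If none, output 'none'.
Answer: none

Derivation:
Step 1: DROP seq=100 -> fresh
Step 2: SEND seq=118 -> fresh
Step 4: SEND seq=285 -> fresh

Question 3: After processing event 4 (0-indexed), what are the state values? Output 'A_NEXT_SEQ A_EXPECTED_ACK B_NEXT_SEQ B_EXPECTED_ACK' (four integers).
After event 0: A_seq=100 A_ack=2000 B_seq=2000 B_ack=100
After event 1: A_seq=118 A_ack=2000 B_seq=2000 B_ack=100
After event 2: A_seq=285 A_ack=2000 B_seq=2000 B_ack=100
After event 3: A_seq=285 A_ack=2000 B_seq=2000 B_ack=100
After event 4: A_seq=339 A_ack=2000 B_seq=2000 B_ack=100

339 2000 2000 100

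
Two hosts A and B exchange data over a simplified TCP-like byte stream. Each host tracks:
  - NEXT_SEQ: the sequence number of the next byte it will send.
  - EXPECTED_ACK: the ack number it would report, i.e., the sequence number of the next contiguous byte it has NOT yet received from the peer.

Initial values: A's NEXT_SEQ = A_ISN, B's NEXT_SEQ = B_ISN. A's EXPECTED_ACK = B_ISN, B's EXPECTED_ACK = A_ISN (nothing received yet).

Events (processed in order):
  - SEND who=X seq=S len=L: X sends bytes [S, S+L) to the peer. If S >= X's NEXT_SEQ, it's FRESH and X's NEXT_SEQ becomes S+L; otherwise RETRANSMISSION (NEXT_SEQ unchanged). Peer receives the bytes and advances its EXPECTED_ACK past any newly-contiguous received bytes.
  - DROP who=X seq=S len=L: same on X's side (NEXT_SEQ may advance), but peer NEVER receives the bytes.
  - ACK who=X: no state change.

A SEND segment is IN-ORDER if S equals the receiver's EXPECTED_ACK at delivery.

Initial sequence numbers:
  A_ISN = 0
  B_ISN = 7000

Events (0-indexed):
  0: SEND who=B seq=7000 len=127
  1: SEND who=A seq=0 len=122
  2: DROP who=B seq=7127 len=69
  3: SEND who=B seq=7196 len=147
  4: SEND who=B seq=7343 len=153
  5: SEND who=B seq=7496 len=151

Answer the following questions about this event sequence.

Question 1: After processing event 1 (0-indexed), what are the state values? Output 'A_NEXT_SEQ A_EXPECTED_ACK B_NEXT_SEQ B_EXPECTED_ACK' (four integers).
After event 0: A_seq=0 A_ack=7127 B_seq=7127 B_ack=0
After event 1: A_seq=122 A_ack=7127 B_seq=7127 B_ack=122

122 7127 7127 122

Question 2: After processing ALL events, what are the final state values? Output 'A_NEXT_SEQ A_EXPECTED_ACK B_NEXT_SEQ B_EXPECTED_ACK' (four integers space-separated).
Answer: 122 7127 7647 122

Derivation:
After event 0: A_seq=0 A_ack=7127 B_seq=7127 B_ack=0
After event 1: A_seq=122 A_ack=7127 B_seq=7127 B_ack=122
After event 2: A_seq=122 A_ack=7127 B_seq=7196 B_ack=122
After event 3: A_seq=122 A_ack=7127 B_seq=7343 B_ack=122
After event 4: A_seq=122 A_ack=7127 B_seq=7496 B_ack=122
After event 5: A_seq=122 A_ack=7127 B_seq=7647 B_ack=122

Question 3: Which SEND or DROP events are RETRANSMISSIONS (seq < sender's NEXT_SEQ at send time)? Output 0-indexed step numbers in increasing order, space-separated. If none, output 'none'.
Step 0: SEND seq=7000 -> fresh
Step 1: SEND seq=0 -> fresh
Step 2: DROP seq=7127 -> fresh
Step 3: SEND seq=7196 -> fresh
Step 4: SEND seq=7343 -> fresh
Step 5: SEND seq=7496 -> fresh

Answer: none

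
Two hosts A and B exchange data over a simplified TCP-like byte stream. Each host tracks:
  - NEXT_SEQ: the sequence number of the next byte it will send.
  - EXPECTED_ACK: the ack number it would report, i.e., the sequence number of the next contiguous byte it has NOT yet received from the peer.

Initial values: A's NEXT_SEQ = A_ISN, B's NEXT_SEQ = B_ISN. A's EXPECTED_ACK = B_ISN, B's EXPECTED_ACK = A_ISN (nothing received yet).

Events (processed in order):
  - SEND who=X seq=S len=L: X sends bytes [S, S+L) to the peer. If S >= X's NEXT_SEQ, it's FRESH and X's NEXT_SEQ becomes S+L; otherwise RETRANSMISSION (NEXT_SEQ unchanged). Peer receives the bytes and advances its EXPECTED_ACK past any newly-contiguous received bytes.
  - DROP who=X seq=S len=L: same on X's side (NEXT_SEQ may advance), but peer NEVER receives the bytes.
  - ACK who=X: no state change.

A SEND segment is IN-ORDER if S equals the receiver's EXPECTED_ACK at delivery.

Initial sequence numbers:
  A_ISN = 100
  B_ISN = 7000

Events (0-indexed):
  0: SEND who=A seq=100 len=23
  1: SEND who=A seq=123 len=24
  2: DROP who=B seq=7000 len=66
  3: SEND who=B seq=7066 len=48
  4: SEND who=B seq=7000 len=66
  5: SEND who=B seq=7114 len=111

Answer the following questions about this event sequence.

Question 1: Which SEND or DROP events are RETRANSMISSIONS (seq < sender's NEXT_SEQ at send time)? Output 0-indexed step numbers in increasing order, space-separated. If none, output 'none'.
Answer: 4

Derivation:
Step 0: SEND seq=100 -> fresh
Step 1: SEND seq=123 -> fresh
Step 2: DROP seq=7000 -> fresh
Step 3: SEND seq=7066 -> fresh
Step 4: SEND seq=7000 -> retransmit
Step 5: SEND seq=7114 -> fresh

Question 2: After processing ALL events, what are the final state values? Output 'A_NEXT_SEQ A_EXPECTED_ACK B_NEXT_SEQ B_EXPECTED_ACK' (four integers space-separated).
After event 0: A_seq=123 A_ack=7000 B_seq=7000 B_ack=123
After event 1: A_seq=147 A_ack=7000 B_seq=7000 B_ack=147
After event 2: A_seq=147 A_ack=7000 B_seq=7066 B_ack=147
After event 3: A_seq=147 A_ack=7000 B_seq=7114 B_ack=147
After event 4: A_seq=147 A_ack=7114 B_seq=7114 B_ack=147
After event 5: A_seq=147 A_ack=7225 B_seq=7225 B_ack=147

Answer: 147 7225 7225 147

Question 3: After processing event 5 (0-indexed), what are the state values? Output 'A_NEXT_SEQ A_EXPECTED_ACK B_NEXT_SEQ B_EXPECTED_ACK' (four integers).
After event 0: A_seq=123 A_ack=7000 B_seq=7000 B_ack=123
After event 1: A_seq=147 A_ack=7000 B_seq=7000 B_ack=147
After event 2: A_seq=147 A_ack=7000 B_seq=7066 B_ack=147
After event 3: A_seq=147 A_ack=7000 B_seq=7114 B_ack=147
After event 4: A_seq=147 A_ack=7114 B_seq=7114 B_ack=147
After event 5: A_seq=147 A_ack=7225 B_seq=7225 B_ack=147

147 7225 7225 147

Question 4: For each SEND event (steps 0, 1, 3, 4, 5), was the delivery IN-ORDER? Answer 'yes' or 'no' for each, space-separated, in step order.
Step 0: SEND seq=100 -> in-order
Step 1: SEND seq=123 -> in-order
Step 3: SEND seq=7066 -> out-of-order
Step 4: SEND seq=7000 -> in-order
Step 5: SEND seq=7114 -> in-order

Answer: yes yes no yes yes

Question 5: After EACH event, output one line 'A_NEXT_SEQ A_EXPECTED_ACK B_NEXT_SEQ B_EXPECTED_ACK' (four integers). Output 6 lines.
123 7000 7000 123
147 7000 7000 147
147 7000 7066 147
147 7000 7114 147
147 7114 7114 147
147 7225 7225 147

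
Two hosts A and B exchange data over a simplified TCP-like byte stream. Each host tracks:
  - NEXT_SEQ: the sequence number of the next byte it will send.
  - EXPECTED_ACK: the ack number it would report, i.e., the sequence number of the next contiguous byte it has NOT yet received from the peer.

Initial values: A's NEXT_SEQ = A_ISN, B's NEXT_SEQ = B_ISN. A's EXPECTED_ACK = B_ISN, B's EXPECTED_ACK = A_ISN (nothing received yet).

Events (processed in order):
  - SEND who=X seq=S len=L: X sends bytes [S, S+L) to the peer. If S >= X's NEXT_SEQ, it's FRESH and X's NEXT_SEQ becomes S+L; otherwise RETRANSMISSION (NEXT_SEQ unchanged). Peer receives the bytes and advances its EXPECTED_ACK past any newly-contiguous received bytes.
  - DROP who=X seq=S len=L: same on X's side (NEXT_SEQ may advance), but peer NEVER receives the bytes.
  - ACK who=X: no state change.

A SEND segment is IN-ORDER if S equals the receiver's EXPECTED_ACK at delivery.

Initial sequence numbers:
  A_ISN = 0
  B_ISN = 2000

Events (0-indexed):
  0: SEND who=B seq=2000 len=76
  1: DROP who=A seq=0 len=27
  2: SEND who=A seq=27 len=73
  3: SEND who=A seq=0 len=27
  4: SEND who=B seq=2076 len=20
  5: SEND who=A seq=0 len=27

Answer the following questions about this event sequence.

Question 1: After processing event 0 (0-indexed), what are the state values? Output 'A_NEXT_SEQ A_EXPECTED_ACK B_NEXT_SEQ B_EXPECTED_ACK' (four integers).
After event 0: A_seq=0 A_ack=2076 B_seq=2076 B_ack=0

0 2076 2076 0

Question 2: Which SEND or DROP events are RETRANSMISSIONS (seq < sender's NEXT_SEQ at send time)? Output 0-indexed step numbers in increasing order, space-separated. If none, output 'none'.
Answer: 3 5

Derivation:
Step 0: SEND seq=2000 -> fresh
Step 1: DROP seq=0 -> fresh
Step 2: SEND seq=27 -> fresh
Step 3: SEND seq=0 -> retransmit
Step 4: SEND seq=2076 -> fresh
Step 5: SEND seq=0 -> retransmit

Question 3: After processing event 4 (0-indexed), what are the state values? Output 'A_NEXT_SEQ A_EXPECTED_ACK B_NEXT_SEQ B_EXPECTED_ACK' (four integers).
After event 0: A_seq=0 A_ack=2076 B_seq=2076 B_ack=0
After event 1: A_seq=27 A_ack=2076 B_seq=2076 B_ack=0
After event 2: A_seq=100 A_ack=2076 B_seq=2076 B_ack=0
After event 3: A_seq=100 A_ack=2076 B_seq=2076 B_ack=100
After event 4: A_seq=100 A_ack=2096 B_seq=2096 B_ack=100

100 2096 2096 100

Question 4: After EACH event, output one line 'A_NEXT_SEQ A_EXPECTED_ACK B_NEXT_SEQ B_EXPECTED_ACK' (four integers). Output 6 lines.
0 2076 2076 0
27 2076 2076 0
100 2076 2076 0
100 2076 2076 100
100 2096 2096 100
100 2096 2096 100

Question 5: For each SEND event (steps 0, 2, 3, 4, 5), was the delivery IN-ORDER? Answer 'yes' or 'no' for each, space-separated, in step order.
Answer: yes no yes yes no

Derivation:
Step 0: SEND seq=2000 -> in-order
Step 2: SEND seq=27 -> out-of-order
Step 3: SEND seq=0 -> in-order
Step 4: SEND seq=2076 -> in-order
Step 5: SEND seq=0 -> out-of-order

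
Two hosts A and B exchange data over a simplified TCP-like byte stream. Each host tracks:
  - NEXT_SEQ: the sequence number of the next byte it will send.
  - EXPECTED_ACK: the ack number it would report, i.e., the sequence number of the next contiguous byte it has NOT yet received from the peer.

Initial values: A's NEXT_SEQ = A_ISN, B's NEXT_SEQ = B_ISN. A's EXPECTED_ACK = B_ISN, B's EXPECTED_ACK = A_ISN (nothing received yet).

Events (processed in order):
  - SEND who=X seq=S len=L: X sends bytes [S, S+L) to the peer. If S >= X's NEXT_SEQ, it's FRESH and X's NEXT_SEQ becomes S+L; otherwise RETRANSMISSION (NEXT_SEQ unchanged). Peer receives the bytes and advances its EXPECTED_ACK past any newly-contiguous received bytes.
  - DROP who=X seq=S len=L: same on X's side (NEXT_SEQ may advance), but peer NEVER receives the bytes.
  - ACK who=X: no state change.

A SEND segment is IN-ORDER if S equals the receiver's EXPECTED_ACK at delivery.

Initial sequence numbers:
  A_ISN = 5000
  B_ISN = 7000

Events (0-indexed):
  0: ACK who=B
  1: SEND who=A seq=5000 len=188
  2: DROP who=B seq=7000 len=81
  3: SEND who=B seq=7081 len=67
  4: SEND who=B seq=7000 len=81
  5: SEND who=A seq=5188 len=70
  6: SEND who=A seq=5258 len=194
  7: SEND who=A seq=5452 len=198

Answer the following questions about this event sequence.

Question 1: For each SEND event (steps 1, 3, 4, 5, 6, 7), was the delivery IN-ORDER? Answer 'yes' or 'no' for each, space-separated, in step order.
Answer: yes no yes yes yes yes

Derivation:
Step 1: SEND seq=5000 -> in-order
Step 3: SEND seq=7081 -> out-of-order
Step 4: SEND seq=7000 -> in-order
Step 5: SEND seq=5188 -> in-order
Step 6: SEND seq=5258 -> in-order
Step 7: SEND seq=5452 -> in-order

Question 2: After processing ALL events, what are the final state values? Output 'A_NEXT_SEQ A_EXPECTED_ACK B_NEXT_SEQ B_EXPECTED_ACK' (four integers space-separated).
Answer: 5650 7148 7148 5650

Derivation:
After event 0: A_seq=5000 A_ack=7000 B_seq=7000 B_ack=5000
After event 1: A_seq=5188 A_ack=7000 B_seq=7000 B_ack=5188
After event 2: A_seq=5188 A_ack=7000 B_seq=7081 B_ack=5188
After event 3: A_seq=5188 A_ack=7000 B_seq=7148 B_ack=5188
After event 4: A_seq=5188 A_ack=7148 B_seq=7148 B_ack=5188
After event 5: A_seq=5258 A_ack=7148 B_seq=7148 B_ack=5258
After event 6: A_seq=5452 A_ack=7148 B_seq=7148 B_ack=5452
After event 7: A_seq=5650 A_ack=7148 B_seq=7148 B_ack=5650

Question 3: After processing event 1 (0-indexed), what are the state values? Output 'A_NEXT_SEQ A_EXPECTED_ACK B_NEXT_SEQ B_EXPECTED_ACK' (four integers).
After event 0: A_seq=5000 A_ack=7000 B_seq=7000 B_ack=5000
After event 1: A_seq=5188 A_ack=7000 B_seq=7000 B_ack=5188

5188 7000 7000 5188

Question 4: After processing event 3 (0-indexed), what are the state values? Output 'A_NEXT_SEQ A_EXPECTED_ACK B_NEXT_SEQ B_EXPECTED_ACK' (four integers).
After event 0: A_seq=5000 A_ack=7000 B_seq=7000 B_ack=5000
After event 1: A_seq=5188 A_ack=7000 B_seq=7000 B_ack=5188
After event 2: A_seq=5188 A_ack=7000 B_seq=7081 B_ack=5188
After event 3: A_seq=5188 A_ack=7000 B_seq=7148 B_ack=5188

5188 7000 7148 5188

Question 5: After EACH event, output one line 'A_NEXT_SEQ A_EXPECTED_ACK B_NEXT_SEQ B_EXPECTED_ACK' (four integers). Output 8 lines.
5000 7000 7000 5000
5188 7000 7000 5188
5188 7000 7081 5188
5188 7000 7148 5188
5188 7148 7148 5188
5258 7148 7148 5258
5452 7148 7148 5452
5650 7148 7148 5650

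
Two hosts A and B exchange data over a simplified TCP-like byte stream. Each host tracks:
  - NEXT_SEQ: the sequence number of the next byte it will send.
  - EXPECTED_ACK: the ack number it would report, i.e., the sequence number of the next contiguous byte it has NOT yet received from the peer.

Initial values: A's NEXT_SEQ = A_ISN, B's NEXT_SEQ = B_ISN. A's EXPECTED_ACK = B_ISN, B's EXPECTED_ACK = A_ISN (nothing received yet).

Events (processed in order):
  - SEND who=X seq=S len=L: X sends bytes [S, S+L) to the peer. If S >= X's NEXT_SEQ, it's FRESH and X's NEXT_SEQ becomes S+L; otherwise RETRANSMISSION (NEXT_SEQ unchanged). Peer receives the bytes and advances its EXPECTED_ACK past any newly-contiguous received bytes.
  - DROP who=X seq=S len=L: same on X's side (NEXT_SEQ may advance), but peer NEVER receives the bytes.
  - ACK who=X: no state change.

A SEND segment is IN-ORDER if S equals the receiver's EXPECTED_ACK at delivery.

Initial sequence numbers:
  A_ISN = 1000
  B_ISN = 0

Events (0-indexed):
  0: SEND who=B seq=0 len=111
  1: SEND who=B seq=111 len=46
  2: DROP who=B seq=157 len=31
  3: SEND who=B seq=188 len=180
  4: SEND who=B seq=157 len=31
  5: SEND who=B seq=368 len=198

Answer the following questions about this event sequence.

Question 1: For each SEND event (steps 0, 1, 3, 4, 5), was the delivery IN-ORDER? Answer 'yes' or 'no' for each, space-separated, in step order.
Step 0: SEND seq=0 -> in-order
Step 1: SEND seq=111 -> in-order
Step 3: SEND seq=188 -> out-of-order
Step 4: SEND seq=157 -> in-order
Step 5: SEND seq=368 -> in-order

Answer: yes yes no yes yes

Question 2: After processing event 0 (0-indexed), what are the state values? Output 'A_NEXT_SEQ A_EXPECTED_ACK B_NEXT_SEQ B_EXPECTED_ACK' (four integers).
After event 0: A_seq=1000 A_ack=111 B_seq=111 B_ack=1000

1000 111 111 1000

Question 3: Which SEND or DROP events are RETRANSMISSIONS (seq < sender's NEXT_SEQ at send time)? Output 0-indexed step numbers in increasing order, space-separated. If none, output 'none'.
Answer: 4

Derivation:
Step 0: SEND seq=0 -> fresh
Step 1: SEND seq=111 -> fresh
Step 2: DROP seq=157 -> fresh
Step 3: SEND seq=188 -> fresh
Step 4: SEND seq=157 -> retransmit
Step 5: SEND seq=368 -> fresh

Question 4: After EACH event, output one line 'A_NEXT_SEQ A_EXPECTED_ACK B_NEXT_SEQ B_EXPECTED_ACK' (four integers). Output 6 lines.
1000 111 111 1000
1000 157 157 1000
1000 157 188 1000
1000 157 368 1000
1000 368 368 1000
1000 566 566 1000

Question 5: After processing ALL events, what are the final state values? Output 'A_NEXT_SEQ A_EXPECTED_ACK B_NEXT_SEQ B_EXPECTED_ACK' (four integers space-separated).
Answer: 1000 566 566 1000

Derivation:
After event 0: A_seq=1000 A_ack=111 B_seq=111 B_ack=1000
After event 1: A_seq=1000 A_ack=157 B_seq=157 B_ack=1000
After event 2: A_seq=1000 A_ack=157 B_seq=188 B_ack=1000
After event 3: A_seq=1000 A_ack=157 B_seq=368 B_ack=1000
After event 4: A_seq=1000 A_ack=368 B_seq=368 B_ack=1000
After event 5: A_seq=1000 A_ack=566 B_seq=566 B_ack=1000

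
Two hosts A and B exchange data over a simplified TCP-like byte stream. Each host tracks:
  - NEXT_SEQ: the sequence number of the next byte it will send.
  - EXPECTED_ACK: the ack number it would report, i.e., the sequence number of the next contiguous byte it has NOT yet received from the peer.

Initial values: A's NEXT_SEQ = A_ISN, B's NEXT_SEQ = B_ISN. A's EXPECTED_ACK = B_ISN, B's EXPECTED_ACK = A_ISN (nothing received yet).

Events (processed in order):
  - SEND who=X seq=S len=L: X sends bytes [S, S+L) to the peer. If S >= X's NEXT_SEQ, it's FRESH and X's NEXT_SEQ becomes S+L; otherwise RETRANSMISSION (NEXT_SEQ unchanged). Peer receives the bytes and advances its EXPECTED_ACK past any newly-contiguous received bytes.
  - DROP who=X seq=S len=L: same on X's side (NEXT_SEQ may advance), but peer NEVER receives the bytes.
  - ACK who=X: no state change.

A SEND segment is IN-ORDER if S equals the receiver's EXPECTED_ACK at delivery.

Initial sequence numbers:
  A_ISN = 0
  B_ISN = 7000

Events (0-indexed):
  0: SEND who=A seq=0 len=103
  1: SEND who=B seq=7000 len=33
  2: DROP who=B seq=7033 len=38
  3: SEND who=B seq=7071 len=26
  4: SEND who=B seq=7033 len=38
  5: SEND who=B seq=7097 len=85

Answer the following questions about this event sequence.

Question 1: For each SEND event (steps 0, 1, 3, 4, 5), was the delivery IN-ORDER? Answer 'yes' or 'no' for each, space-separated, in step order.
Step 0: SEND seq=0 -> in-order
Step 1: SEND seq=7000 -> in-order
Step 3: SEND seq=7071 -> out-of-order
Step 4: SEND seq=7033 -> in-order
Step 5: SEND seq=7097 -> in-order

Answer: yes yes no yes yes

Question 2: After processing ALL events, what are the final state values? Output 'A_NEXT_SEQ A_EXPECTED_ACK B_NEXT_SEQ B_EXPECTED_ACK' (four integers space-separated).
Answer: 103 7182 7182 103

Derivation:
After event 0: A_seq=103 A_ack=7000 B_seq=7000 B_ack=103
After event 1: A_seq=103 A_ack=7033 B_seq=7033 B_ack=103
After event 2: A_seq=103 A_ack=7033 B_seq=7071 B_ack=103
After event 3: A_seq=103 A_ack=7033 B_seq=7097 B_ack=103
After event 4: A_seq=103 A_ack=7097 B_seq=7097 B_ack=103
After event 5: A_seq=103 A_ack=7182 B_seq=7182 B_ack=103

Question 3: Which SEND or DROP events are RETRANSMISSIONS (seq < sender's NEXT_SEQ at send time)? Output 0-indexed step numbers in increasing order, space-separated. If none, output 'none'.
Step 0: SEND seq=0 -> fresh
Step 1: SEND seq=7000 -> fresh
Step 2: DROP seq=7033 -> fresh
Step 3: SEND seq=7071 -> fresh
Step 4: SEND seq=7033 -> retransmit
Step 5: SEND seq=7097 -> fresh

Answer: 4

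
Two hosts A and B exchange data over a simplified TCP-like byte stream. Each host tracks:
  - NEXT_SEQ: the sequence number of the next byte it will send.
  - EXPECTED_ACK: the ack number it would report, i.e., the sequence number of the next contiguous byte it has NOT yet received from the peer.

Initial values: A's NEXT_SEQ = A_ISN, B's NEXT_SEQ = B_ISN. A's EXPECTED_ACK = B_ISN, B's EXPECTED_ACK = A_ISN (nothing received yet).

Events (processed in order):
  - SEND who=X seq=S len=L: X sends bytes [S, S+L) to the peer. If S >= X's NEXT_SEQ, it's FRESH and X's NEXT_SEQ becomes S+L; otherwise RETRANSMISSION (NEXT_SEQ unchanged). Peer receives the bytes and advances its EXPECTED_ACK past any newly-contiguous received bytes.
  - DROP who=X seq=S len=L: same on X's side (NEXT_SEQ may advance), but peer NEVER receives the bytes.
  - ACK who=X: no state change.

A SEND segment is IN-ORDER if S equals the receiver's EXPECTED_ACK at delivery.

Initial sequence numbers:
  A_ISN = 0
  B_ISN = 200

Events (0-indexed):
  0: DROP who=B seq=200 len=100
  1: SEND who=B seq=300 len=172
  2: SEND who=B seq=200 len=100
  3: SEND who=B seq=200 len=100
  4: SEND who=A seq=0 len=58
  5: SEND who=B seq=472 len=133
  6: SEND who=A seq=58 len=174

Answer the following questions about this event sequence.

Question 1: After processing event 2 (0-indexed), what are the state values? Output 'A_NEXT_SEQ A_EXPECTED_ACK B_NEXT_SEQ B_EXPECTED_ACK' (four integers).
After event 0: A_seq=0 A_ack=200 B_seq=300 B_ack=0
After event 1: A_seq=0 A_ack=200 B_seq=472 B_ack=0
After event 2: A_seq=0 A_ack=472 B_seq=472 B_ack=0

0 472 472 0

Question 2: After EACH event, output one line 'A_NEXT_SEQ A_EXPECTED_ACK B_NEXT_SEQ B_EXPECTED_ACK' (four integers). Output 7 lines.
0 200 300 0
0 200 472 0
0 472 472 0
0 472 472 0
58 472 472 58
58 605 605 58
232 605 605 232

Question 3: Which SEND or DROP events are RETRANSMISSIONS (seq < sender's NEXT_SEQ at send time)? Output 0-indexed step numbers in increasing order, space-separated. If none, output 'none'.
Step 0: DROP seq=200 -> fresh
Step 1: SEND seq=300 -> fresh
Step 2: SEND seq=200 -> retransmit
Step 3: SEND seq=200 -> retransmit
Step 4: SEND seq=0 -> fresh
Step 5: SEND seq=472 -> fresh
Step 6: SEND seq=58 -> fresh

Answer: 2 3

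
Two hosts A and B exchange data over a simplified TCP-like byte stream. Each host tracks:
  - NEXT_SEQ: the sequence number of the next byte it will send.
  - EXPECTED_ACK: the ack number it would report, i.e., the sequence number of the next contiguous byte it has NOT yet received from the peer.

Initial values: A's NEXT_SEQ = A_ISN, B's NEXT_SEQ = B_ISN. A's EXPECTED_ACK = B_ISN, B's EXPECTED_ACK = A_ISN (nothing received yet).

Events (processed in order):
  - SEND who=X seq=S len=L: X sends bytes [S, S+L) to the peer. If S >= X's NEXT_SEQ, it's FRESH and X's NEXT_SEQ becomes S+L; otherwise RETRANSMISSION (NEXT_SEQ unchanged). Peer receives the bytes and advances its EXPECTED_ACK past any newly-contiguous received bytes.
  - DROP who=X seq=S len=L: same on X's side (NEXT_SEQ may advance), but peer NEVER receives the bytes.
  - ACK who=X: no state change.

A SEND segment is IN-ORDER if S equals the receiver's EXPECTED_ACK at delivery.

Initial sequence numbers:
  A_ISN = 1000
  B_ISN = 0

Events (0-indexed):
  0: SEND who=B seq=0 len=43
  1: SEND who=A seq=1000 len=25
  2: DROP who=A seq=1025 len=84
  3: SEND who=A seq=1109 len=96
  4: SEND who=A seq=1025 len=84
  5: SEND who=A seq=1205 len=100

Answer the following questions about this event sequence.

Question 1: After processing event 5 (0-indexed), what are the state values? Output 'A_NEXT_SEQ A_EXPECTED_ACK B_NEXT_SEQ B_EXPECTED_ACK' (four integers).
After event 0: A_seq=1000 A_ack=43 B_seq=43 B_ack=1000
After event 1: A_seq=1025 A_ack=43 B_seq=43 B_ack=1025
After event 2: A_seq=1109 A_ack=43 B_seq=43 B_ack=1025
After event 3: A_seq=1205 A_ack=43 B_seq=43 B_ack=1025
After event 4: A_seq=1205 A_ack=43 B_seq=43 B_ack=1205
After event 5: A_seq=1305 A_ack=43 B_seq=43 B_ack=1305

1305 43 43 1305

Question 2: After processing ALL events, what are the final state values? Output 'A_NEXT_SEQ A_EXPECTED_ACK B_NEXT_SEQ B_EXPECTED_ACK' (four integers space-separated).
Answer: 1305 43 43 1305

Derivation:
After event 0: A_seq=1000 A_ack=43 B_seq=43 B_ack=1000
After event 1: A_seq=1025 A_ack=43 B_seq=43 B_ack=1025
After event 2: A_seq=1109 A_ack=43 B_seq=43 B_ack=1025
After event 3: A_seq=1205 A_ack=43 B_seq=43 B_ack=1025
After event 4: A_seq=1205 A_ack=43 B_seq=43 B_ack=1205
After event 5: A_seq=1305 A_ack=43 B_seq=43 B_ack=1305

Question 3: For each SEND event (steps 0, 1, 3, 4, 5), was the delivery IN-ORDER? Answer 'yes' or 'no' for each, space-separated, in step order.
Answer: yes yes no yes yes

Derivation:
Step 0: SEND seq=0 -> in-order
Step 1: SEND seq=1000 -> in-order
Step 3: SEND seq=1109 -> out-of-order
Step 4: SEND seq=1025 -> in-order
Step 5: SEND seq=1205 -> in-order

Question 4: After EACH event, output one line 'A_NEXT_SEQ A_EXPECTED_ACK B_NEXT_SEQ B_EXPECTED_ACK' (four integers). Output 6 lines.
1000 43 43 1000
1025 43 43 1025
1109 43 43 1025
1205 43 43 1025
1205 43 43 1205
1305 43 43 1305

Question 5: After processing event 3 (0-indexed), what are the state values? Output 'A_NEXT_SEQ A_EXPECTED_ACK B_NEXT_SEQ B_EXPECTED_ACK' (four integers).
After event 0: A_seq=1000 A_ack=43 B_seq=43 B_ack=1000
After event 1: A_seq=1025 A_ack=43 B_seq=43 B_ack=1025
After event 2: A_seq=1109 A_ack=43 B_seq=43 B_ack=1025
After event 3: A_seq=1205 A_ack=43 B_seq=43 B_ack=1025

1205 43 43 1025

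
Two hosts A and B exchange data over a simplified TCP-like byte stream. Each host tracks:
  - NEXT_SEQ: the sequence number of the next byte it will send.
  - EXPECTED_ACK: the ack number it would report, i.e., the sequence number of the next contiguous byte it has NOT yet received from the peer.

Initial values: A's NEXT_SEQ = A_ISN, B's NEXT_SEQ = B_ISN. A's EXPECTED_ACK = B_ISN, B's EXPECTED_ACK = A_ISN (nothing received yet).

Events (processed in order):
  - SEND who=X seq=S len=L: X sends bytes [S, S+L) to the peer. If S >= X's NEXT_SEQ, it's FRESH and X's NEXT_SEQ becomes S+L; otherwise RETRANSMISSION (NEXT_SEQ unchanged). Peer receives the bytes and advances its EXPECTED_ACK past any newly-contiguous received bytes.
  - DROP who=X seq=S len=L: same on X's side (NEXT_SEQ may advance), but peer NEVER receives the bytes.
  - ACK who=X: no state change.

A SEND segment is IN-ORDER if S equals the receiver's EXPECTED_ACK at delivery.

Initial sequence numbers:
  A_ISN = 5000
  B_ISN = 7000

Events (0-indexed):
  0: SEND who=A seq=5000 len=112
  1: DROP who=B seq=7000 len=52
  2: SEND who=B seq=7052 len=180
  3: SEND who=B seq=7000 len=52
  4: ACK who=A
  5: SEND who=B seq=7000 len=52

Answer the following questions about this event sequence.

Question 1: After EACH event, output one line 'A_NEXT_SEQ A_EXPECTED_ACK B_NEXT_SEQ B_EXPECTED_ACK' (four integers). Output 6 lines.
5112 7000 7000 5112
5112 7000 7052 5112
5112 7000 7232 5112
5112 7232 7232 5112
5112 7232 7232 5112
5112 7232 7232 5112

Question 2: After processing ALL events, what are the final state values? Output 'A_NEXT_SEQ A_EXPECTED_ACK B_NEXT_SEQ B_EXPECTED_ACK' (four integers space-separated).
After event 0: A_seq=5112 A_ack=7000 B_seq=7000 B_ack=5112
After event 1: A_seq=5112 A_ack=7000 B_seq=7052 B_ack=5112
After event 2: A_seq=5112 A_ack=7000 B_seq=7232 B_ack=5112
After event 3: A_seq=5112 A_ack=7232 B_seq=7232 B_ack=5112
After event 4: A_seq=5112 A_ack=7232 B_seq=7232 B_ack=5112
After event 5: A_seq=5112 A_ack=7232 B_seq=7232 B_ack=5112

Answer: 5112 7232 7232 5112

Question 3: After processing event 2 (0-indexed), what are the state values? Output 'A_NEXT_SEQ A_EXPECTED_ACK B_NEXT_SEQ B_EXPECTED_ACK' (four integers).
After event 0: A_seq=5112 A_ack=7000 B_seq=7000 B_ack=5112
After event 1: A_seq=5112 A_ack=7000 B_seq=7052 B_ack=5112
After event 2: A_seq=5112 A_ack=7000 B_seq=7232 B_ack=5112

5112 7000 7232 5112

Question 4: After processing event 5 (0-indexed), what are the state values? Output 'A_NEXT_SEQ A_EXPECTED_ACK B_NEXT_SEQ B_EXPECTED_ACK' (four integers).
After event 0: A_seq=5112 A_ack=7000 B_seq=7000 B_ack=5112
After event 1: A_seq=5112 A_ack=7000 B_seq=7052 B_ack=5112
After event 2: A_seq=5112 A_ack=7000 B_seq=7232 B_ack=5112
After event 3: A_seq=5112 A_ack=7232 B_seq=7232 B_ack=5112
After event 4: A_seq=5112 A_ack=7232 B_seq=7232 B_ack=5112
After event 5: A_seq=5112 A_ack=7232 B_seq=7232 B_ack=5112

5112 7232 7232 5112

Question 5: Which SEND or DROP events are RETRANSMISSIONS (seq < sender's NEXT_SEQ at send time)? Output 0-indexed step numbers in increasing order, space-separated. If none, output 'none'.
Step 0: SEND seq=5000 -> fresh
Step 1: DROP seq=7000 -> fresh
Step 2: SEND seq=7052 -> fresh
Step 3: SEND seq=7000 -> retransmit
Step 5: SEND seq=7000 -> retransmit

Answer: 3 5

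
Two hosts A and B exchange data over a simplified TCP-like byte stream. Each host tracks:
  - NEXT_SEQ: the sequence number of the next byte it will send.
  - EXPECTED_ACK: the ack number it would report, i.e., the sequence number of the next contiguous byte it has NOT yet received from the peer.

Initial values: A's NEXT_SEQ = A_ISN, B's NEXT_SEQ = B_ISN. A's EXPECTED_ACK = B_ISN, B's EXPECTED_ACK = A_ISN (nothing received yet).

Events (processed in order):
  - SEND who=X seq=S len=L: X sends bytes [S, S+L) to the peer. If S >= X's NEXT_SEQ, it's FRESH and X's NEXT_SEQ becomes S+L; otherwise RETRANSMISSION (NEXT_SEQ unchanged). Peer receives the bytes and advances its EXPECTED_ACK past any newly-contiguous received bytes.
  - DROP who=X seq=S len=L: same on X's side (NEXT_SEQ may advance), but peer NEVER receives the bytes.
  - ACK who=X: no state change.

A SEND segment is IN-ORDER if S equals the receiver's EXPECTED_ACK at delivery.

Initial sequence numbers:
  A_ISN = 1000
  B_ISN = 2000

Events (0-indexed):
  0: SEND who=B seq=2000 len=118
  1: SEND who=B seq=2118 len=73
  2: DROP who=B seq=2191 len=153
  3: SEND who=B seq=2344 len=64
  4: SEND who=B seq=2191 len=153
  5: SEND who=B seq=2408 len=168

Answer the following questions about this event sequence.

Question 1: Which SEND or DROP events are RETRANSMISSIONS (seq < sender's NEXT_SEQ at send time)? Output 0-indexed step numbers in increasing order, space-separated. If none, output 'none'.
Answer: 4

Derivation:
Step 0: SEND seq=2000 -> fresh
Step 1: SEND seq=2118 -> fresh
Step 2: DROP seq=2191 -> fresh
Step 3: SEND seq=2344 -> fresh
Step 4: SEND seq=2191 -> retransmit
Step 5: SEND seq=2408 -> fresh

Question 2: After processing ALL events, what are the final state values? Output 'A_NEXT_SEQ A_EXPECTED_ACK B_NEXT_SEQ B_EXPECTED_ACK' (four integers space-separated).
After event 0: A_seq=1000 A_ack=2118 B_seq=2118 B_ack=1000
After event 1: A_seq=1000 A_ack=2191 B_seq=2191 B_ack=1000
After event 2: A_seq=1000 A_ack=2191 B_seq=2344 B_ack=1000
After event 3: A_seq=1000 A_ack=2191 B_seq=2408 B_ack=1000
After event 4: A_seq=1000 A_ack=2408 B_seq=2408 B_ack=1000
After event 5: A_seq=1000 A_ack=2576 B_seq=2576 B_ack=1000

Answer: 1000 2576 2576 1000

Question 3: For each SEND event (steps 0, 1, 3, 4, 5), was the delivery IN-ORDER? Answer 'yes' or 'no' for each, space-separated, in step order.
Step 0: SEND seq=2000 -> in-order
Step 1: SEND seq=2118 -> in-order
Step 3: SEND seq=2344 -> out-of-order
Step 4: SEND seq=2191 -> in-order
Step 5: SEND seq=2408 -> in-order

Answer: yes yes no yes yes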